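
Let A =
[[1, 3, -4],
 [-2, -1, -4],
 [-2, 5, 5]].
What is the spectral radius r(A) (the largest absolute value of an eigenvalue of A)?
r(A) ≈ 5.6536

The eigenvalues of A are the roots of its characteristic polynomial. With M = A (coefficients from the trace, the sum of principal 2x2 minors, and det A):
  p(λ) = det(λ I - M) = λ^3 - 5λ^2 + 17λ - 117.
No integer candidate from the rational root theorem (±divisors of 117) is a root, so the roots are irrational. The cubic discriminant is Δ = -261520 < 0, so there is one real root and a complex-conjugate pair. p(5) = -32 and p(6) = 21 have opposite signs, so a root lies in (5, 6); Newton's method refines it to λ ≈ 5.6536. Dividing out (λ - (5.6536)) leaves approximately λ^2 + 0.6536λ + 20.6949. For λ^2 + 0.6536λ + 20.6949 the discriminant is -82.3526. It is negative, so the remaining roots are the complex-conjugate pair λ ≈ -0.3268 ± 4.5374i. Their product equals the constant term, so |λ|^2 ≈ 20.6949 and |λ| ≈ 4.5492.
Thus the eigenvalues (to 4 decimals) are 5.6536 (modulus 5.6536); -0.3268 ± 4.5374i (modulus 4.5492). The spectral radius is the largest modulus: r(A) ≈ 5.6536. (Cross-check: r(A) ≤ ||A||_2 ≈ 8.201; equality holds whenever A is normal, though it can also hold for some non-normal A.)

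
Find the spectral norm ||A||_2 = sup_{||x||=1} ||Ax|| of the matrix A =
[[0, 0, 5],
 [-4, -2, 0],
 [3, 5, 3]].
||A||_2 ≈ 7.8127 (= sqrt(largest eigenvalue of A^T A))

||A||_2 = sigma_max(A) = sqrt(lambda_max(A^T A)). Form the symmetric matrix M = A^T A =
[[25, 23, 9],
 [23, 29, 15],
 [9, 15, 34]].
Its characteristic polynomial (trace, sum of principal 2x2 minors, determinant of M give the coefficients) is
  p(λ) = det(λ I - M) = λ^3 - 88λ^2 + 1726λ - 4900.
No integer candidate from the rational root theorem (±divisors of 4900) is a root, so the roots are irrational. The cubic discriminant is Δ = 1893824240 > 0, so there are three distinct real roots. p(3) = -487 and p(4) = 660 have opposite signs, so a root lies in (3, 4); Newton's method refines it to λ ≈ 3.4082. p(23) = 413 and p(24) = -340 have opposite signs, so a root lies in (23, 24); Newton's method refines it to λ ≈ 23.5542. p(61) = -81 and p(62) = 2168 have opposite signs, so a root lies in (61, 62); Newton's method refines it to λ ≈ 61.0376. Check (Vieta): the three roots sum to 88, matching tr M = 88.
So the eigenvalues of A^T A are ≈ 3.4082, 23.5542, 61.0376 (all ≥ 0, as they must be for A^T A). The largest is λ_max ≈ 61.0376, hence ||A||_2 = sqrt(λ_max) ≈ 7.8127.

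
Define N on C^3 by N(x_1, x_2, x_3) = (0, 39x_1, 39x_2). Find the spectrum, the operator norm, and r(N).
sigma(N) = {0}; ||N|| = 39; r(N) = 0. (N is nilpotent with N^3 = 0.)

On C^3, N is a strictly lower-triangular matrix with 39 on the subdiagonal and zeros elsewhere, so its characteristic polynomial is lambda^3 and every eigenvalue is 0: sigma(N) = {0}. For the operator norm, N e_i = 39e_{i+1} for i = 1, ..., 2 and N e_3 = 0, so the singular values of N are 39 (with multiplicity 2) and 0; hence ||N|| = 39. The spectral radius r(N) = max|lambda| = 0. Note ||N|| > r(N) — characteristic of non-normal nilpotent operators. Indeed N^3 = 0.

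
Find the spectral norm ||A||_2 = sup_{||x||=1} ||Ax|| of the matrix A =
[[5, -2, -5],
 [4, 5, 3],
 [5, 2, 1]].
||A||_2 ≈ 8.7247 (= sqrt(largest eigenvalue of A^T A))

||A||_2 = sigma_max(A) = sqrt(lambda_max(A^T A)). Form the symmetric matrix M = A^T A =
[[66, 20, -8],
 [20, 33, 27],
 [-8, 27, 35]].
Its characteristic polynomial (trace, sum of principal 2x2 minors, determinant of M give the coefficients) is
  p(λ) = det(λ I - M) = λ^3 - 134λ^2 + 4450λ - 3364.
No integer candidate from the rational root theorem (±divisors of 3364) is a root, so the roots are irrational. The cubic discriminant is Δ = 6514266784 > 0, so there are three distinct real roots. p(0) = -3364 and p(1) = 953 have opposite signs, so a root lies in (0, 1); Newton's method refines it to λ ≈ 0.7739. p(57) = 113 and p(58) = -928 have opposite signs, so a root lies in (57, 58); Newton's method refines it to λ ≈ 57.1051. p(76) = -172 and p(77) = 1333 have opposite signs, so a root lies in (76, 77); Newton's method refines it to λ ≈ 76.121. Check (Vieta): the three roots sum to 134, matching tr M = 134.
So the eigenvalues of A^T A are ≈ 0.7739, 57.1051, 76.121 (all ≥ 0, as they must be for A^T A). The largest is λ_max ≈ 76.121, hence ||A||_2 = sqrt(λ_max) ≈ 8.7247.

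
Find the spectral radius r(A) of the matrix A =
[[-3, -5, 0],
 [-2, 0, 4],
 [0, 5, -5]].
r(A) ≈ 8.1919

The eigenvalues of A are the roots of its characteristic polynomial. With M = A (coefficients from the trace, the sum of principal 2x2 minors, and det A):
  p(λ) = det(λ I - M) = λ^3 + 8λ^2 - 15λ - 110.
No integer candidate from the rational root theorem (±divisors of 110) is a root, so the roots are irrational. The cubic discriminant is Δ = 164080 > 0, so there are three distinct real roots. p(-9) = -56 and p(-8) = 10 have opposite signs, so a root lies in (-9, -8); Newton's method refines it to λ ≈ -8.1919. p(-4) = 14 and p(-3) = -20 have opposite signs, so a root lies in (-4, -3); Newton's method refines it to λ ≈ -3.5697. p(3) = -56 and p(4) = 22 have opposite signs, so a root lies in (3, 4); Newton's method refines it to λ ≈ 3.7616. Check (Vieta): the three roots sum to -8, matching tr M = -8.
Thus the eigenvalues (to 4 decimals) are -8.1919 (modulus 8.1919); -3.5697 (modulus 3.5697); 3.7616 (modulus 3.7616). The spectral radius is the largest modulus: r(A) ≈ 8.1919. (Cross-check: r(A) ≤ ||A||_2 ≈ 8.6809; equality holds whenever A is normal, though it can also hold for some non-normal A.)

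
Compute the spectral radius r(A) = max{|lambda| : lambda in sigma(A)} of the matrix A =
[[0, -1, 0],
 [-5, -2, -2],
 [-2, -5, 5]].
r(A) ≈ 6.2554

The eigenvalues of A are the roots of its characteristic polynomial. With M = A (coefficients from the trace, the sum of principal 2x2 minors, and det A):
  p(λ) = det(λ I - M) = λ^3 - 3λ^2 - 25λ + 29.
No integer candidate from the rational root theorem (±divisors of 29) is a root, so the roots are irrational. The cubic discriminant is Δ = 87700 > 0, so there are three distinct real roots. p(-5) = -46 and p(-4) = 17 have opposite signs, so a root lies in (-5, -4); Newton's method refines it to λ ≈ -4.3269. p(1) = 2 and p(2) = -25 have opposite signs, so a root lies in (1, 2); Newton's method refines it to λ ≈ 1.0714. p(6) = -13 and p(7) = 50 have opposite signs, so a root lies in (6, 7); Newton's method refines it to λ ≈ 6.2554. Check (Vieta): the three roots sum to 3, matching tr M = 3.
Thus the eigenvalues (to 4 decimals) are -4.3269 (modulus 4.3269); 1.0714 (modulus 1.0714); 6.2554 (modulus 6.2554). The spectral radius is the largest modulus: r(A) ≈ 6.2554. (Cross-check: r(A) ≤ ||A||_2 ≈ 7.6488; equality holds whenever A is normal, though it can also hold for some non-normal A.)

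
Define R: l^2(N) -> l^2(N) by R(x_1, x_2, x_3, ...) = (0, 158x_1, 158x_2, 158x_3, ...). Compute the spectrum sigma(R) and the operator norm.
sigma(R) = closed disk {z in C : |z| ≤ 158}; ||R|| = 158

Note R = 158·U where U is the unit right shift (U x)_k = x_{k-1} (with x_0 := 0); so ||R|| = 158||U|| and sigma(R) = 158·sigma(U). ||R x||^2 = sum_{k≥1} |158x_k|^2 = 24964||x||^2, so ||R|| = 158 and sigma(R) ⊂ {|z| ≤ 158}. For any |lambda| < 158, the equation (R - lambda I) x = 0 forces x_1 = 0, then 158x_k = lambda x_{k+1} ⇒ x = 0, so R has no eigenvalues. But (R - lambda I) is not surjective for |lambda| < 158: solving (R - lambda I) x = e_1 would require x_n proportional to (lambda/158)^(-n), which is not in l^2. So every |lambda| < 158 lies in the residual spectrum. The boundary |lambda| = 158 is in the approximate point spectrum (the spectrum is closed). Hence sigma(R) is the closed disk of radius 158.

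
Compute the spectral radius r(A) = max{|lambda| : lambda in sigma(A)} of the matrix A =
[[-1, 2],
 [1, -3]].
r(A) = (4 + sqrt(12))/2 ≈ 3.7321

The eigenvalues of A are the roots of its characteristic polynomial. With M = A (coefficients from the trace and determinant):
  p(λ) = det(λ I - M) = λ^2 + 4λ + 1.
For λ^2 + 4λ + 1 the discriminant is 12. It is nonnegative but not a perfect square, so the roots are real and irrational: λ = (-4 ± sqrt(12))/2 ≈ -0.2679, -3.7321.
Thus the eigenvalues (to 4 decimals) are -0.2679 (modulus 0.2679); -3.7321 (modulus 3.7321). The spectral radius is the largest modulus: r(A) = (4 + sqrt(12))/2 ≈ 3.7321. (Cross-check: r(A) ≤ ||A||_2 ≈ 3.8643; equality holds whenever A is normal, though it can also hold for some non-normal A.)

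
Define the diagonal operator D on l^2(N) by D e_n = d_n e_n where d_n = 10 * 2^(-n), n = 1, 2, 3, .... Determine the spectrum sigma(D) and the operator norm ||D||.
sigma(D) = {10 * 2^(-n) : n ≥ 1} ∪ {0}; ||D|| = 5

A bounded diagonal operator on l^2 with diagonal entries d_n has spectrum equal to the closure of {d_n : n ≥ 1}: every d_n is an eigenvalue (with eigenvector e_n), so {d_n} ⊂ sigma(D); the spectrum is closed, so its closure is too; and for lambda not in the closure, (D - lambda I) has bounded inverse (the diagonal entries 1/(d_n - lambda) are bounded). For our sequence d_n = 10 * 2^(-n), n = 1, 2, 3, ...:
  - {d_n} = {10 * 2^(-n) : n ≥ 1}; the only limit point is 0
  - closure = {10 * 2^(-n) : n ≥ 1} ∪ {0}
For the norm: a diagonal operator has ||D|| = sup_n |d_n|. Here d_n = 10 * 2^(-n) is positive and decreasing, so sup_n |d_n| = d_1 = 10/2 = 5. So ||D|| = 5.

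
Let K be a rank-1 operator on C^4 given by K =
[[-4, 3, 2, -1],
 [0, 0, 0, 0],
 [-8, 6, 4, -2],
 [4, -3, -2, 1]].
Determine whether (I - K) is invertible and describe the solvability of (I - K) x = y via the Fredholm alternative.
(I - K) is singular (det(I - K) = 0, i.e. 1 ∈ sigma(K)). (I - K) x = y is solvable iff y ⊥ ker((I - K)^*) = span{(-4, 3, 2, -1)}, i.e. iff -4y_1 + 3y_2 + 2y_3 - y_4 = 0. When solvable, the solutions are x = y + c·(1, 0, 2, -1), c arbitrary (ker(I - K) = span{(1, 0, 2, -1)}, dimension 1).

K has rank 1, so it is an outer product K = u v^T: every row of K is a multiple of one row vector. Reading off the entries, u = (1, 0, 2, -1) and v = (-4, 3, 2, -1) (row i of K equals u_i·v^T). A rank-one matrix u v^T satisfies K u = u (v·u) and kills the (3)-dimensional subspace v^⊥, so its characteristic polynomial is lambda^3 (lambda - v·u) with v·u = tr K = 1. Hence the eigenvalues of I - K are 1 (multiplicity 3) and 1 - (1) = 0, so det(I - K) = 0. (Direct check: I - K =
[[5, -3, -2, 1],
 [0, 1, 0, 0],
 [8, -6, -3, 2],
 [-4, 3, 2, 0]]
has determinant 0.) So 1 is an eigenvalue of K and (I - K) is not invertible. The finite-dimensional Fredholm alternative says: either (I - K) is invertible, or ker(I - K) ≠ {0} and then range(I - K) = ker((I - K)^*)^⊥, with dim ker(I - K) = dim ker((I - K)^*). We are in the second case, so we need both kernels. Kernel of I - K: (I - K) u = u - u (v·u) = u - u = 0, so ker(I - K) = span{u} = span{(1, 0, 2, -1)} (it is exactly 1-dimensional because rank(I - K) = 3). Kernel of the adjoint: K is real, so (I - K)^* = I - K^T = I - v u^T, and (I - v u^T) v = v - v (u·v) = 0; hence ker((I - K)^*) = span{v} = span{(-4, 3, 2, -1)}. Therefore (I - K) x = y is solvable iff <y, v> = 0, i.e. iff -4y_1 + 3y_2 + 2y_3 - y_4 = 0. When this holds, K y = u (v·y) = 0, so (I - K) y = y and x = y is a particular solution; the full solution set is the line x = y + c·u = y + c·(1, 0, 2, -1), c ∈ C.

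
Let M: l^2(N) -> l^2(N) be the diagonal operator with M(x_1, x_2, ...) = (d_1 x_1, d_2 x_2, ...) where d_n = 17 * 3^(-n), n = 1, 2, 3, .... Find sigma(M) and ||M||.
sigma(M) = {17 * 3^(-n) : n ≥ 1} ∪ {0}; ||M|| = 17/3

A bounded diagonal operator on l^2 with diagonal entries d_n has spectrum equal to the closure of {d_n : n ≥ 1}: every d_n is an eigenvalue (with eigenvector e_n), so {d_n} ⊂ sigma(M); the spectrum is closed, so its closure is too; and for lambda not in the closure, (M - lambda I) has bounded inverse (the diagonal entries 1/(d_n - lambda) are bounded). For our sequence d_n = 17 * 3^(-n), n = 1, 2, 3, ...:
  - {d_n} = {17 * 3^(-n) : n ≥ 1}; the only limit point is 0
  - closure = {17 * 3^(-n) : n ≥ 1} ∪ {0}
For the norm: a diagonal operator has ||M|| = sup_n |d_n|. Here d_n = 17 * 3^(-n) is positive and decreasing, so sup_n |d_n| = d_1 = 17/3. So ||M|| = 17/3.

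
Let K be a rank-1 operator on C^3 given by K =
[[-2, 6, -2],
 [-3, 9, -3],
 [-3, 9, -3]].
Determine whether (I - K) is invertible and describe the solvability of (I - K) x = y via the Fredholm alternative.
(I - K) is invertible (det(I - K) = -3 ≠ 0), so for every y in C^3 the equation (I - K) x = y has a unique solution.

K has rank 1, so it is an outer product K = u v^T: every row of K is a multiple of one row vector. Reading off the entries, u = (-2, -3, -3) and v = (1, -3, 1) (row i of K equals u_i·v^T). A rank-one matrix u v^T satisfies K u = u (v·u) and kills the (2)-dimensional subspace v^⊥, so its characteristic polynomial is lambda^2 (lambda - v·u) with v·u = tr K = 4. Hence the eigenvalues of I - K are 1 (multiplicity 2) and 1 - (4) = -3, so det(I - K) = -3. (Direct check: I - K =
[[3, -6, 2],
 [3, -8, 3],
 [3, -9, 4]]
has determinant -3.) The finite-dimensional Fredholm alternative says: either (I - K) is invertible, or ker(I - K) ≠ {0} and then range(I - K) = ker((I - K)^*)^⊥, with dim ker(I - K) = dim ker((I - K)^*). Since det(I - K) ≠ 0, 1 is not an eigenvalue of K and ker(I - K) = {0}, so we are in the first case: for every y there is a unique x = (I - K)^(-1) y. Explicitly, by the Sherman–Morrison formula, (I - u v^T)^(-1) = I + u v^T/(1 - v·u), i.e. (I - K)^(-1) = I + K/(-3).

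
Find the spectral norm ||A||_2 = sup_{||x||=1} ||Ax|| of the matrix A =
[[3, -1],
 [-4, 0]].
||A||_2 = sqrt((26 + sqrt(612))/2) ≈ 5.0368 (= sqrt(largest eigenvalue of A^T A))

||A||_2 = sigma_max(A) = sqrt(lambda_max(A^T A)). Form the symmetric matrix M = A^T A =
[[25, -3],
 [-3, 1]].
Its characteristic polynomial (trace, determinant of M give the coefficients) is
  p(λ) = det(λ I - M) = λ^2 - 26λ + 16.
For λ^2 - 26λ + 16 the discriminant is 612. It is nonnegative but not a perfect square, so the roots are real and irrational: λ = (26 ± sqrt(612))/2 ≈ 25.3693, 0.6307.
So the eigenvalues of A^T A are ≈ 0.6307, 25.3693 (all ≥ 0, as they must be for A^T A). The largest is λ_max = (26 + sqrt(612))/2 ≈ 25.3693, hence ||A||_2 = sqrt(λ_max) = sqrt((26 + sqrt(612))/2) ≈ 5.0368.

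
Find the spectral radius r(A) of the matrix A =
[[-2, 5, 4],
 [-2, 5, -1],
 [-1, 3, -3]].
r(A) ≈ 2.0946

The eigenvalues of A are the roots of its characteristic polynomial. With M = A (coefficients from the trace, the sum of principal 2x2 minors, and det A):
  p(λ) = det(λ I - M) = λ^3 - 2λ + 5.
No integer candidate from the rational root theorem (±divisors of 5) is a root, so the roots are irrational. The cubic discriminant is Δ = -643 < 0, so there is one real root and a complex-conjugate pair. p(-3) = -16 and p(-2) = 1 have opposite signs, so a root lies in (-3, -2); Newton's method refines it to λ ≈ -2.0946. Dividing out (λ - (-2.0946)) leaves approximately λ^2 - 2.0946λ + 2.3871. For λ^2 - 2.0946λ + 2.3871 the discriminant is -5.1614. It is negative, so the remaining roots are the complex-conjugate pair λ ≈ 1.0473 ± 1.1359i. Their product equals the constant term, so |λ|^2 ≈ 2.3871 and |λ| ≈ 1.545.
Thus the eigenvalues (to 4 decimals) are -2.0946 (modulus 2.0946); 1.0473 ± 1.1359i (modulus 1.545). The spectral radius is the largest modulus: r(A) ≈ 2.0946. (Cross-check: r(A) ≤ ||A||_2 ≈ 8.3071; equality holds whenever A is normal, though it can also hold for some non-normal A.)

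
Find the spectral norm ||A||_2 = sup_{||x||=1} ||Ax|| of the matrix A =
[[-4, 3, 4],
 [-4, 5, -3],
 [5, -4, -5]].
||A||_2 ≈ 10.9949 (= sqrt(largest eigenvalue of A^T A))

||A||_2 = sigma_max(A) = sqrt(lambda_max(A^T A)). Form the symmetric matrix M = A^T A =
[[57, -52, -29],
 [-52, 50, 17],
 [-29, 17, 50]].
Its characteristic polynomial (trace, sum of principal 2x2 minors, determinant of M give the coefficients) is
  p(λ) = det(λ I - M) = λ^3 - 157λ^2 + 4366λ - 49.
No integer candidate from the rational root theorem (±divisors of 49) is a root, so the roots are irrational. The cubic discriminant is Δ = 136806167489 > 0, so there are three distinct real roots. p(0) = -49 and p(1) = 4161 have opposite signs, so a root lies in (0, 1); Newton's method refines it to λ ≈ 0.0112. p(36) = 311 and p(37) = -2787 have opposite signs, so a root lies in (36, 37); Newton's method refines it to λ ≈ 36.1018. p(120) = -8929 and p(121) = 1161 have opposite signs, so a root lies in (120, 121); Newton's method refines it to λ ≈ 120.887. Check (Vieta): the three roots sum to 157, matching tr M = 157.
So the eigenvalues of A^T A are ≈ 0.0112, 36.1018, 120.887 (all ≥ 0, as they must be for A^T A). The largest is λ_max ≈ 120.887, hence ||A||_2 = sqrt(λ_max) ≈ 10.9949.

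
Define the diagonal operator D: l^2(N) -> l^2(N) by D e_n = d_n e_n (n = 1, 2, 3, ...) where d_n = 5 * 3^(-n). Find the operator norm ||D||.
||D|| = 5/3 (attained at n = 1)

For D diagonal, ||D|| = sup_n |d_n|. The sequence d_n = 5 * 3^(-n) is positive and strictly decreasing (ratio 3^(-1) < 1), so the supremum is d_1 = 5/3. Hence ||D|| = 5/3.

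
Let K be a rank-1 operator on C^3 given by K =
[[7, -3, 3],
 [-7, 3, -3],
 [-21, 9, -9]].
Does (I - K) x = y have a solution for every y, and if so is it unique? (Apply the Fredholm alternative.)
(I - K) is singular (det(I - K) = 0, i.e. 1 ∈ sigma(K)). (I - K) x = y is solvable iff y ⊥ ker((I - K)^*) = span{(7, -3, 3)}, i.e. iff 7y_1 - 3y_2 + 3y_3 = 0. When solvable, the solutions are x = y + c·(1, -1, -3), c arbitrary (ker(I - K) = span{(1, -1, -3)}, dimension 1).

K has rank 1, so it is an outer product K = u v^T: every row of K is a multiple of one row vector. Reading off the entries, u = (1, -1, -3) and v = (7, -3, 3) (row i of K equals u_i·v^T). A rank-one matrix u v^T satisfies K u = u (v·u) and kills the (2)-dimensional subspace v^⊥, so its characteristic polynomial is lambda^2 (lambda - v·u) with v·u = tr K = 1. Hence the eigenvalues of I - K are 1 (multiplicity 2) and 1 - (1) = 0, so det(I - K) = 0. (Direct check: I - K =
[[-6, 3, -3],
 [7, -2, 3],
 [21, -9, 10]]
has determinant 0.) So 1 is an eigenvalue of K and (I - K) is not invertible. The finite-dimensional Fredholm alternative says: either (I - K) is invertible, or ker(I - K) ≠ {0} and then range(I - K) = ker((I - K)^*)^⊥, with dim ker(I - K) = dim ker((I - K)^*). We are in the second case, so we need both kernels. Kernel of I - K: (I - K) u = u - u (v·u) = u - u = 0, so ker(I - K) = span{u} = span{(1, -1, -3)} (it is exactly 1-dimensional because rank(I - K) = 2). Kernel of the adjoint: K is real, so (I - K)^* = I - K^T = I - v u^T, and (I - v u^T) v = v - v (u·v) = 0; hence ker((I - K)^*) = span{v} = span{(7, -3, 3)}. Therefore (I - K) x = y is solvable iff <y, v> = 0, i.e. iff 7y_1 - 3y_2 + 3y_3 = 0. When this holds, K y = u (v·y) = 0, so (I - K) y = y and x = y is a particular solution; the full solution set is the line x = y + c·u = y + c·(1, -1, -3), c ∈ C.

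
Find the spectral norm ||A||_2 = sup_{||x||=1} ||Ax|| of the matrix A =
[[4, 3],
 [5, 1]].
||A||_2 = sqrt((51 + sqrt(2117))/2) ≈ 6.9646 (= sqrt(largest eigenvalue of A^T A))

||A||_2 = sigma_max(A) = sqrt(lambda_max(A^T A)). Form the symmetric matrix M = A^T A =
[[41, 17],
 [17, 10]].
Its characteristic polynomial (trace, determinant of M give the coefficients) is
  p(λ) = det(λ I - M) = λ^2 - 51λ + 121.
For λ^2 - 51λ + 121 the discriminant is 2117. It is nonnegative but not a perfect square, so the roots are real and irrational: λ = (51 ± sqrt(2117))/2 ≈ 48.5054, 2.4946.
So the eigenvalues of A^T A are ≈ 2.4946, 48.5054 (all ≥ 0, as they must be for A^T A). The largest is λ_max = (51 + sqrt(2117))/2 ≈ 48.5054, hence ||A||_2 = sqrt(λ_max) = sqrt((51 + sqrt(2117))/2) ≈ 6.9646.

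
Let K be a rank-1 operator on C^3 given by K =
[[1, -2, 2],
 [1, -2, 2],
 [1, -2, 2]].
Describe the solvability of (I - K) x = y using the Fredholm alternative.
(I - K) is singular (det(I - K) = 0, i.e. 1 ∈ sigma(K)). (I - K) x = y is solvable iff y ⊥ ker((I - K)^*) = span{(1, -2, 2)}, i.e. iff y_1 - 2y_2 + 2y_3 = 0. When solvable, the solutions are x = y + c·(1, 1, 1), c arbitrary (ker(I - K) = span{(1, 1, 1)}, dimension 1).

K has rank 1, so it is an outer product K = u v^T: every row of K is a multiple of one row vector. Reading off the entries, u = (1, 1, 1) and v = (1, -2, 2) (row i of K equals u_i·v^T). A rank-one matrix u v^T satisfies K u = u (v·u) and kills the (2)-dimensional subspace v^⊥, so its characteristic polynomial is lambda^2 (lambda - v·u) with v·u = tr K = 1. Hence the eigenvalues of I - K are 1 (multiplicity 2) and 1 - (1) = 0, so det(I - K) = 0. (Direct check: I - K =
[[0, 2, -2],
 [-1, 3, -2],
 [-1, 2, -1]]
has determinant 0.) So 1 is an eigenvalue of K and (I - K) is not invertible. The finite-dimensional Fredholm alternative says: either (I - K) is invertible, or ker(I - K) ≠ {0} and then range(I - K) = ker((I - K)^*)^⊥, with dim ker(I - K) = dim ker((I - K)^*). We are in the second case, so we need both kernels. Kernel of I - K: (I - K) u = u - u (v·u) = u - u = 0, so ker(I - K) = span{u} = span{(1, 1, 1)} (it is exactly 1-dimensional because rank(I - K) = 2). Kernel of the adjoint: K is real, so (I - K)^* = I - K^T = I - v u^T, and (I - v u^T) v = v - v (u·v) = 0; hence ker((I - K)^*) = span{v} = span{(1, -2, 2)}. Therefore (I - K) x = y is solvable iff <y, v> = 0, i.e. iff y_1 - 2y_2 + 2y_3 = 0. When this holds, K y = u (v·y) = 0, so (I - K) y = y and x = y is a particular solution; the full solution set is the line x = y + c·u = y + c·(1, 1, 1), c ∈ C.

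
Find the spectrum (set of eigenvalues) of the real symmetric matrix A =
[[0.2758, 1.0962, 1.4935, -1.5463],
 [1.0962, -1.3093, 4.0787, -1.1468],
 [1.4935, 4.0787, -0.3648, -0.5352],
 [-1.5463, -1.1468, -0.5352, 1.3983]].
sigma(A) ≈ {-5, -1, 1, 5}

A is real symmetric, so its spectrum consists of real eigenvalues. Expanding the characteristic polynomial of the displayed matrix gives
  det(λ I - A) = p(λ) = λ^4 + (0)λ^3 + (-26)λ^2 + (-0.0011)λ + (25).
Solving p(λ) = 0 yields eigenvalues ≈ -5, -1, 1, 5. (A is shown rounded to 4 decimals, so these recover the underlying integer eigenvalues to within that precision.)
Verification: the trace of A = 0 equals the sum of eigenvalues 0, and det(A) ≈ 24.9998 matches the eigenvalue product 25.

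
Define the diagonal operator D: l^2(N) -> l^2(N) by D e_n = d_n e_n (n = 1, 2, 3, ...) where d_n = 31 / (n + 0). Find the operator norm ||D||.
||D|| = 31 (attained at n = 1)

For D diagonal, ||D|| = sup_n |d_n| = sup_n 31/(n + 0). This is positive and strictly decreasing in n, so the supremum is attained at n = 1: d_1 = 31/(1 + 0) = 31. Hence ||D|| = 31.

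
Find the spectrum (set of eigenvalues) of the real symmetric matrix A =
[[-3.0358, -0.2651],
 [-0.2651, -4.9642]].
sigma(A) ≈ {-5, -3}

A is real symmetric, so its spectrum consists of real eigenvalues. Expanding the characteristic polynomial of the displayed matrix gives
  det(λ I - A) = p(λ) = λ^2 + (8)λ + (15).
Solving p(λ) = 0 yields eigenvalues ≈ -5, -3. (A is shown rounded to 4 decimals, so these recover the underlying integer eigenvalues to within that precision.)
Verification: the trace of A = -8 equals the sum of eigenvalues -8, and det(A) ≈ 15.0000 matches the eigenvalue product 15.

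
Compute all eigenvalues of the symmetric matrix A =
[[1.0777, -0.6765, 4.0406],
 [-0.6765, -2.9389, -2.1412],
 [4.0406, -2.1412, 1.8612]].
sigma(A) ≈ {-4, -2, 6}

A is real symmetric, so its spectrum consists of real eigenvalues. Expanding the characteristic polynomial of the displayed matrix gives
  det(λ I - A) = p(λ) = λ^3 + (0)λ^2 + (-28)λ + (-48).
Solving p(λ) = 0 yields eigenvalues ≈ -4, -2, 6. (A is shown rounded to 4 decimals, so these recover the underlying integer eigenvalues to within that precision.)
Verification: the trace of A = 0 equals the sum of eigenvalues 0, and det(A) ≈ 47.9999 matches the eigenvalue product 48.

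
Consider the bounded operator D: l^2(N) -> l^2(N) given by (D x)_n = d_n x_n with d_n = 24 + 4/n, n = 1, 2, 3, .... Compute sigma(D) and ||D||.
sigma(D) = {24 + 4/n : n ≥ 1} ∪ {24}; ||D|| = 28

A bounded diagonal operator on l^2 with diagonal entries d_n has spectrum equal to the closure of {d_n : n ≥ 1}: every d_n is an eigenvalue (with eigenvector e_n), so {d_n} ⊂ sigma(D); the spectrum is closed, so its closure is too; and for lambda not in the closure, (D - lambda I) has bounded inverse (the diagonal entries 1/(d_n - lambda) are bounded). For our sequence d_n = 24 + 4/n, n = 1, 2, 3, ...:
  - {d_n} = {24 + 4/n : n ≥ 1}; the only limit point is 24
  - closure = {24 + 4/n : n ≥ 1} ∪ {24}
For the norm: a diagonal operator has ||D|| = sup_n |d_n|. Here d_n = 24 + 4/n is positive and decreasing, so sup_n |d_n| = d_1 = 24 + 4 = 28. So ||D|| = 28.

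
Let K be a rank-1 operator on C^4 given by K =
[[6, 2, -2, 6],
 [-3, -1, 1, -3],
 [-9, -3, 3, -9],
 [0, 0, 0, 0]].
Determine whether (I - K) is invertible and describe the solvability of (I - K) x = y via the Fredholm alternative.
(I - K) is invertible (det(I - K) = -7 ≠ 0), so for every y in C^4 the equation (I - K) x = y has a unique solution.

K has rank 1, so it is an outer product K = u v^T: every row of K is a multiple of one row vector. Reading off the entries, u = (2, -1, -3, 0) and v = (3, 1, -1, 3) (row i of K equals u_i·v^T). A rank-one matrix u v^T satisfies K u = u (v·u) and kills the (3)-dimensional subspace v^⊥, so its characteristic polynomial is lambda^3 (lambda - v·u) with v·u = tr K = 8. Hence the eigenvalues of I - K are 1 (multiplicity 3) and 1 - (8) = -7, so det(I - K) = -7. (Direct check: I - K =
[[-5, -2, 2, -6],
 [3, 2, -1, 3],
 [9, 3, -2, 9],
 [0, 0, 0, 1]]
has determinant -7.) The finite-dimensional Fredholm alternative says: either (I - K) is invertible, or ker(I - K) ≠ {0} and then range(I - K) = ker((I - K)^*)^⊥, with dim ker(I - K) = dim ker((I - K)^*). Since det(I - K) ≠ 0, 1 is not an eigenvalue of K and ker(I - K) = {0}, so we are in the first case: for every y there is a unique x = (I - K)^(-1) y. Explicitly, by the Sherman–Morrison formula, (I - u v^T)^(-1) = I + u v^T/(1 - v·u), i.e. (I - K)^(-1) = I + K/(-7).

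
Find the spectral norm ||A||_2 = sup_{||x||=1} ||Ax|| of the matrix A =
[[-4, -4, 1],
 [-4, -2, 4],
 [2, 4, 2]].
||A||_2 ≈ 8.4855 (= sqrt(largest eigenvalue of A^T A))

||A||_2 = sigma_max(A) = sqrt(lambda_max(A^T A)). Form the symmetric matrix M = A^T A =
[[36, 32, -16],
 [32, 36, -4],
 [-16, -4, 21]].
Its characteristic polynomial (trace, sum of principal 2x2 minors, determinant of M give the coefficients) is
  p(λ) = det(λ I - M) = λ^3 - 93λ^2 + 1512λ - 16.
No integer candidate from the rational root theorem (±divisors of 16) is a root, so the roots are irrational. The cubic discriminant is Δ = 5935272192 > 0, so there are three distinct real roots. p(0) = -16 and p(1) = 1404 have opposite signs, so a root lies in (0, 1); Newton's method refines it to λ ≈ 0.0106. p(20) = 1024 and p(21) = -16 have opposite signs, so a root lies in (20, 21); Newton's method refines it to λ ≈ 20.9851. p(72) = -16 and p(73) = 3780 have opposite signs, so a root lies in (72, 73); Newton's method refines it to λ ≈ 72.0044. Check (Vieta): the three roots sum to 93, matching tr M = 93.
So the eigenvalues of A^T A are ≈ 0.0106, 20.9851, 72.0044 (all ≥ 0, as they must be for A^T A). The largest is λ_max ≈ 72.0044, hence ||A||_2 = sqrt(λ_max) ≈ 8.4855.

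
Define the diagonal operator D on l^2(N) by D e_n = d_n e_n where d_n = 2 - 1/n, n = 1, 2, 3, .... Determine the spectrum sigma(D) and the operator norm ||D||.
sigma(D) = {2 - 1/n : n ≥ 1} ∪ {2}; ||D|| = 2

A bounded diagonal operator on l^2 with diagonal entries d_n has spectrum equal to the closure of {d_n : n ≥ 1}: every d_n is an eigenvalue (with eigenvector e_n), so {d_n} ⊂ sigma(D); the spectrum is closed, so its closure is too; and for lambda not in the closure, (D - lambda I) has bounded inverse (the diagonal entries 1/(d_n - lambda) are bounded). For our sequence d_n = 2 - 1/n, n = 1, 2, 3, ...:
  - {d_n} = {2 - 1/n : n ≥ 1}; the only limit point is 2
  - closure = {2 - 1/n : n ≥ 1} ∪ {2}
For the norm: a diagonal operator has ||D|| = sup_n |d_n|. Here d_n = 2 - 1/n increases monotonically from d_1 = 1 toward 2, with all terms in [1, 2); so sup_n |d_n| = 2 (the supremum is the limit, not attained). So ||D|| = 2.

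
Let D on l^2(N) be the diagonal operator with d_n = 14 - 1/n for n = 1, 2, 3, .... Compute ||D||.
||D|| = 14

For a diagonal operator on l^2 with entries d_n, ||D|| = sup_n |d_n|. Here d_1 = 13, d_2 = 27/2, ..., and d_n = 14 - 1/n increases monotonically toward 14. All terms lie in [13, 14), so |d_n| = d_n and the supremum is the limit 14, which is not attained by any individual d_n. Hence ||D|| = 14.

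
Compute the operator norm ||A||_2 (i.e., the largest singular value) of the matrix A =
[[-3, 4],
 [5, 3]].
||A||_2 = sqrt((59 + sqrt(117))/2) ≈ 5.9083 (= sqrt(largest eigenvalue of A^T A))

||A||_2 = sigma_max(A) = sqrt(lambda_max(A^T A)). Form the symmetric matrix M = A^T A =
[[34, 3],
 [3, 25]].
Its characteristic polynomial (trace, determinant of M give the coefficients) is
  p(λ) = det(λ I - M) = λ^2 - 59λ + 841.
For λ^2 - 59λ + 841 the discriminant is 117. It is nonnegative but not a perfect square, so the roots are real and irrational: λ = (59 ± sqrt(117))/2 ≈ 34.9083, 24.0917.
So the eigenvalues of A^T A are ≈ 24.0917, 34.9083 (all ≥ 0, as they must be for A^T A). The largest is λ_max = (59 + sqrt(117))/2 ≈ 34.9083, hence ||A||_2 = sqrt(λ_max) = sqrt((59 + sqrt(117))/2) ≈ 5.9083.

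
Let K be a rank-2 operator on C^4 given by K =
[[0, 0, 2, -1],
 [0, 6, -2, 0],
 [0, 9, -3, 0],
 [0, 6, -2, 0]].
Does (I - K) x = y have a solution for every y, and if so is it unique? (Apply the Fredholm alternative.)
(I - K) is invertible (det(I - K) = -2 ≠ 0), so for every y in C^4 the equation (I - K) x = y has a unique solution.

K has rank 2 and factors as K = U V^T = u1 v1^T + u2 v2^T with u1 = (-1, -2, -3, -2), v1 = (0, -3, 1, 0), u2 = (-1, 0, 0, 0), v2 = (0, 3, -3, 1) (multiplying out reproduces the displayed K). The nonzero eigenvalues of U V^T coincide with those of the 2 x 2 matrix G = V^T U = [[v1·u1, v1·u2], [v2·u1, v2·u2]] = [[3, 0], [1, 0]], and by the Sylvester determinant identity det(I_4 - U V^T) = det(I_2 - V^T U) = det([[-2, 0], [-1, 1]]) = (-2)(1) - (0)(-1) = -2. (Direct check: I - K =
[[1, 0, -2, 1],
 [0, -5, 2, 0],
 [0, -9, 4, 0],
 [0, -6, 2, 1]]
has determinant -2.) The finite-dimensional Fredholm alternative says: either (I - K) is invertible, or ker(I - K) ≠ {0} and then range(I - K) = ker((I - K)^*)^⊥, with dim ker(I - K) = dim ker((I - K)^*). Since det(I - K) ≠ 0, 1 is not an eigenvalue of K and ker(I - K) = {0}, so we are in the first case: for every y there is a unique x = (I - K)^(-1) y. (Explicitly, by the Woodbury identity, (I - U V^T)^(-1) = I + U (I_2 - G)^(-1) V^T.)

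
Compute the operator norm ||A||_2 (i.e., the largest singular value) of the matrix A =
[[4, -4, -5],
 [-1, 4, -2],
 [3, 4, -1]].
||A||_2 ≈ 7.7372 (= sqrt(largest eigenvalue of A^T A))

||A||_2 = sigma_max(A) = sqrt(lambda_max(A^T A)). Form the symmetric matrix M = A^T A =
[[26, -8, -21],
 [-8, 48, 8],
 [-21, 8, 30]].
Its characteristic polynomial (trace, sum of principal 2x2 minors, determinant of M give the coefficients) is
  p(λ) = det(λ I - M) = λ^3 - 104λ^2 + 2899λ - 15376.
No integer candidate from the rational root theorem (±divisors of 15376) is a root, so the roots are irrational. The cubic discriminant is Δ = 1322155540 > 0, so there are three distinct real roots. p(6) = -1510 and p(7) = 164 have opposite signs, so a root lies in (6, 7); Newton's method refines it to λ ≈ 6.8974. p(37) = 164 and p(38) = -518 have opposite signs, so a root lies in (37, 38); Newton's method refines it to λ ≈ 37.2383. p(59) = -980 and p(60) = 164 have opposite signs, so a root lies in (59, 60); Newton's method refines it to λ ≈ 59.8643. Check (Vieta): the three roots sum to 104, matching tr M = 104.
So the eigenvalues of A^T A are ≈ 6.8974, 37.2383, 59.8643 (all ≥ 0, as they must be for A^T A). The largest is λ_max ≈ 59.8643, hence ||A||_2 = sqrt(λ_max) ≈ 7.7372.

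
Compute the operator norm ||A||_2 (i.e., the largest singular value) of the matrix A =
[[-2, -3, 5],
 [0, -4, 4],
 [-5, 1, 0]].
||A||_2 ≈ 8.2032 (= sqrt(largest eigenvalue of A^T A))

||A||_2 = sigma_max(A) = sqrt(lambda_max(A^T A)). Form the symmetric matrix M = A^T A =
[[29, 1, -10],
 [1, 26, -31],
 [-10, -31, 41]].
Its characteristic polynomial (trace, sum of principal 2x2 minors, determinant of M give the coefficients) is
  p(λ) = det(λ I - M) = λ^3 - 96λ^2 + 1947λ - 1024.
No integer candidate from the rational root theorem (±divisors of 1024) is a root, so the roots are irrational. The cubic discriminant is Δ = 5206247028 > 0, so there are three distinct real roots. p(0) = -1024 and p(1) = 828 have opposite signs, so a root lies in (0, 1); Newton's method refines it to λ ≈ 0.5402. p(28) = 180 and p(29) = -908 have opposite signs, so a root lies in (28, 29); Newton's method refines it to λ ≈ 28.1668. p(67) = -756 and p(68) = 1900 have opposite signs, so a root lies in (67, 68); Newton's method refines it to λ ≈ 67.2929. Check (Vieta): the three roots sum to 96, matching tr M = 96.
So the eigenvalues of A^T A are ≈ 0.5402, 28.1668, 67.2929 (all ≥ 0, as they must be for A^T A). The largest is λ_max ≈ 67.2929, hence ||A||_2 = sqrt(λ_max) ≈ 8.2032.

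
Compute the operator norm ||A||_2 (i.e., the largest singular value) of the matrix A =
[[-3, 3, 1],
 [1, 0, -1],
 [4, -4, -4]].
||A||_2 ≈ 8.1405 (= sqrt(largest eigenvalue of A^T A))

||A||_2 = sigma_max(A) = sqrt(lambda_max(A^T A)). Form the symmetric matrix M = A^T A =
[[26, -25, -20],
 [-25, 25, 19],
 [-20, 19, 18]].
Its characteristic polynomial (trace, sum of principal 2x2 minors, determinant of M give the coefficients) is
  p(λ) = det(λ I - M) = λ^3 - 69λ^2 + 182λ - 64.
No integer candidate from the rational root theorem (±divisors of 64) is a root, so the roots are irrational. The cubic discriminant is Δ = 63847012 > 0, so there are three distinct real roots. p(0) = -64 and p(1) = 50 have opposite signs, so a root lies in (0, 1); Newton's method refines it to λ ≈ 0.4173. p(2) = 32 and p(3) = -112 have opposite signs, so a root lies in (2, 3); Newton's method refines it to λ ≈ 2.3146. p(66) = -1120 and p(67) = 3152 have opposite signs, so a root lies in (66, 67); Newton's method refines it to λ ≈ 66.2682. Check (Vieta): the three roots sum to 69, matching tr M = 69.
So the eigenvalues of A^T A are ≈ 0.4173, 2.3146, 66.2682 (all ≥ 0, as they must be for A^T A). The largest is λ_max ≈ 66.2682, hence ||A||_2 = sqrt(λ_max) ≈ 8.1405.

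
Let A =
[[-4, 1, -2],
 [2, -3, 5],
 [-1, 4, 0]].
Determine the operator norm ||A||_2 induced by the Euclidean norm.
||A||_2 ≈ 7.6423 (= sqrt(largest eigenvalue of A^T A))

||A||_2 = sigma_max(A) = sqrt(lambda_max(A^T A)). Form the symmetric matrix M = A^T A =
[[21, -14, 18],
 [-14, 26, -17],
 [18, -17, 29]].
Its characteristic polynomial (trace, sum of principal 2x2 minors, determinant of M give the coefficients) is
  p(λ) = det(λ I - M) = λ^3 - 76λ^2 + 1100λ - 4225.
No integer candidate from the rational root theorem (±divisors of 4225) is a root, so the roots are irrational. The cubic discriminant is Δ = 122078725 > 0, so there are three distinct real roots. p(6) = -145 and p(7) = 94 have opposite signs, so a root lies in (6, 7); Newton's method refines it to λ ≈ 6.5482. p(11) = 10 and p(12) = -241 have opposite signs, so a root lies in (11, 12); Newton's method refines it to λ ≈ 11.0474. p(58) = -977 and p(59) = 1498 have opposite signs, so a root lies in (58, 59); Newton's method refines it to λ ≈ 58.4044. Check (Vieta): the three roots sum to 76, matching tr M = 76.
So the eigenvalues of A^T A are ≈ 6.5482, 11.0474, 58.4044 (all ≥ 0, as they must be for A^T A). The largest is λ_max ≈ 58.4044, hence ||A||_2 = sqrt(λ_max) ≈ 7.6423.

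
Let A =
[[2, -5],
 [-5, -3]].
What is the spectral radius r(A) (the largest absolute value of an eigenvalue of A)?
r(A) = (1 + sqrt(125))/2 ≈ 6.0902

The eigenvalues of A are the roots of its characteristic polynomial. With M = A (coefficients from the trace and determinant):
  p(λ) = det(λ I - M) = λ^2 + λ - 31.
For λ^2 + λ - 31 the discriminant is 125. It is nonnegative but not a perfect square, so the roots are real and irrational: λ = (-1 ± sqrt(125))/2 ≈ 5.0902, -6.0902.
Thus the eigenvalues (to 4 decimals) are 5.0902 (modulus 5.0902); -6.0902 (modulus 6.0902). The spectral radius is the largest modulus: r(A) = (1 + sqrt(125))/2 ≈ 6.0902. (Cross-check: r(A) ≤ ||A||_2 ≈ 6.0902; equality holds whenever A is normal, though it can also hold for some non-normal A.)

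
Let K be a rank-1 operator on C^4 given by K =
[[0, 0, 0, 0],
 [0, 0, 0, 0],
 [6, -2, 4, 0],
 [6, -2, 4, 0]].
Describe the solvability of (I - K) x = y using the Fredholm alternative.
(I - K) is invertible (det(I - K) = -3 ≠ 0), so for every y in C^4 the equation (I - K) x = y has a unique solution.

K has rank 1, so it is an outer product K = u v^T: every row of K is a multiple of one row vector. Reading off the entries, u = (0, 0, -2, -2) and v = (-3, 1, -2, 0) (row i of K equals u_i·v^T). A rank-one matrix u v^T satisfies K u = u (v·u) and kills the (3)-dimensional subspace v^⊥, so its characteristic polynomial is lambda^3 (lambda - v·u) with v·u = tr K = 4. Hence the eigenvalues of I - K are 1 (multiplicity 3) and 1 - (4) = -3, so det(I - K) = -3. (Direct check: I - K =
[[1, 0, 0, 0],
 [0, 1, 0, 0],
 [-6, 2, -3, 0],
 [-6, 2, -4, 1]]
has determinant -3.) The finite-dimensional Fredholm alternative says: either (I - K) is invertible, or ker(I - K) ≠ {0} and then range(I - K) = ker((I - K)^*)^⊥, with dim ker(I - K) = dim ker((I - K)^*). Since det(I - K) ≠ 0, 1 is not an eigenvalue of K and ker(I - K) = {0}, so we are in the first case: for every y there is a unique x = (I - K)^(-1) y. Explicitly, by the Sherman–Morrison formula, (I - u v^T)^(-1) = I + u v^T/(1 - v·u), i.e. (I - K)^(-1) = I + K/(-3).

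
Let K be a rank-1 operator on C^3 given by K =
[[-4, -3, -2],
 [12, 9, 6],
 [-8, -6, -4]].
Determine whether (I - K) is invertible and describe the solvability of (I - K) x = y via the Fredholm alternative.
(I - K) is singular (det(I - K) = 0, i.e. 1 ∈ sigma(K)). (I - K) x = y is solvable iff y ⊥ ker((I - K)^*) = span{(-4, -3, -2)}, i.e. iff -4y_1 - 3y_2 - 2y_3 = 0. When solvable, the solutions are x = y + c·(1, -3, 2), c arbitrary (ker(I - K) = span{(1, -3, 2)}, dimension 1).

K has rank 1, so it is an outer product K = u v^T: every row of K is a multiple of one row vector. Reading off the entries, u = (1, -3, 2) and v = (-4, -3, -2) (row i of K equals u_i·v^T). A rank-one matrix u v^T satisfies K u = u (v·u) and kills the (2)-dimensional subspace v^⊥, so its characteristic polynomial is lambda^2 (lambda - v·u) with v·u = tr K = 1. Hence the eigenvalues of I - K are 1 (multiplicity 2) and 1 - (1) = 0, so det(I - K) = 0. (Direct check: I - K =
[[5, 3, 2],
 [-12, -8, -6],
 [8, 6, 5]]
has determinant 0.) So 1 is an eigenvalue of K and (I - K) is not invertible. The finite-dimensional Fredholm alternative says: either (I - K) is invertible, or ker(I - K) ≠ {0} and then range(I - K) = ker((I - K)^*)^⊥, with dim ker(I - K) = dim ker((I - K)^*). We are in the second case, so we need both kernels. Kernel of I - K: (I - K) u = u - u (v·u) = u - u = 0, so ker(I - K) = span{u} = span{(1, -3, 2)} (it is exactly 1-dimensional because rank(I - K) = 2). Kernel of the adjoint: K is real, so (I - K)^* = I - K^T = I - v u^T, and (I - v u^T) v = v - v (u·v) = 0; hence ker((I - K)^*) = span{v} = span{(-4, -3, -2)}. Therefore (I - K) x = y is solvable iff <y, v> = 0, i.e. iff -4y_1 - 3y_2 - 2y_3 = 0. When this holds, K y = u (v·y) = 0, so (I - K) y = y and x = y is a particular solution; the full solution set is the line x = y + c·u = y + c·(1, -3, 2), c ∈ C.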